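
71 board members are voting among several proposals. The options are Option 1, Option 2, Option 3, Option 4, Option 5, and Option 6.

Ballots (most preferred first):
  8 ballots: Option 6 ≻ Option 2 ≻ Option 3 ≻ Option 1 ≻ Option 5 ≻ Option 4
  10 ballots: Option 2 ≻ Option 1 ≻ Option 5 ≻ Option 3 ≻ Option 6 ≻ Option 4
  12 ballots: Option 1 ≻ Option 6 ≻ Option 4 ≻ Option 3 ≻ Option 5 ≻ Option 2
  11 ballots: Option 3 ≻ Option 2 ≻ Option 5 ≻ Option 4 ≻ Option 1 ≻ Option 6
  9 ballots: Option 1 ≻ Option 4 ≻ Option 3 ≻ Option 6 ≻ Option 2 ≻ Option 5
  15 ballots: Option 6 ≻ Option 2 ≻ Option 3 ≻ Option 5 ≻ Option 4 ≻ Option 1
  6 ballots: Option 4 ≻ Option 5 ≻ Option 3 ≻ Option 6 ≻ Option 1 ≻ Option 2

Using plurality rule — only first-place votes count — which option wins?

Option 6

First-place votes: Option 1 21, Option 2 10, Option 3 11, Option 4 6, Option 5 0, Option 6 23.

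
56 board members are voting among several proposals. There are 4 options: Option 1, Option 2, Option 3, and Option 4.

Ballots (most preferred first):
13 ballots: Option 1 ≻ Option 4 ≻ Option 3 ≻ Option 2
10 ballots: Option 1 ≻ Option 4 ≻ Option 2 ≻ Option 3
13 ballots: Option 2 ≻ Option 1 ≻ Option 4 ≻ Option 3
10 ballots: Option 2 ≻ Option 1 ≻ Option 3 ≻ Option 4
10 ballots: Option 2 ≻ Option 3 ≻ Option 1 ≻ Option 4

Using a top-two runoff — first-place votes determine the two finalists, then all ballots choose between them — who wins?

Round 1 first-place votes: Option 1 23, Option 2 33, Option 3 0, Option 4 0. Option 2 and Option 1 advance.
Runoff: Option 2 is ranked above Option 1 on 33 ballots, Option 1 above Option 2 on 23.

Option 2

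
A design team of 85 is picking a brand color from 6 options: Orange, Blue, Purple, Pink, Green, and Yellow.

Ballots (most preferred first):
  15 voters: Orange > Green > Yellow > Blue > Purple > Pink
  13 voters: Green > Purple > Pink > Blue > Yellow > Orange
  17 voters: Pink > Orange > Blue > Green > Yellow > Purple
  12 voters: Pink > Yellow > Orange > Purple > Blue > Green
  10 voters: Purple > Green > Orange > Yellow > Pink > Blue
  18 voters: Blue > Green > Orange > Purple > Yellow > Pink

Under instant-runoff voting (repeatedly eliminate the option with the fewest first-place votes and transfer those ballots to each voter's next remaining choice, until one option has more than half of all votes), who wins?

Green

Round 1: Orange 15, Blue 18, Purple 10, Pink 29, Green 13, Yellow 0. Yellow eliminated.
Round 2: Orange 15, Blue 18, Purple 10, Pink 29, Green 13. Purple eliminated.
Round 3: Orange 15, Blue 18, Pink 29, Green 23. Orange eliminated.
Round 4: Blue 18, Pink 29, Green 38. Blue eliminated.
Round 5: Pink 29, Green 56. Green has a majority (≥43).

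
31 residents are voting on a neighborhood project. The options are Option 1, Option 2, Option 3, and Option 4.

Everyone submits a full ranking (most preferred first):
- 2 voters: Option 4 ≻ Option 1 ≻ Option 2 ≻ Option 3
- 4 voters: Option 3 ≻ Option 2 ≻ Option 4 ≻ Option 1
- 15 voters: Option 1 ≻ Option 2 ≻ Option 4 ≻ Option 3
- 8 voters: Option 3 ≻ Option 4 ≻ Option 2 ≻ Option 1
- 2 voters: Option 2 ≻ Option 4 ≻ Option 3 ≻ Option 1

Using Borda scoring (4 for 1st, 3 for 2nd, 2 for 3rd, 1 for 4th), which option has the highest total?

Option 1: 2×3 + 4×1 + 15×4 + 8×1 + 2×1 = 80
Option 2: 2×2 + 4×3 + 15×3 + 8×2 + 2×4 = 85
Option 3: 2×1 + 4×4 + 15×1 + 8×4 + 2×2 = 69
Option 4: 2×4 + 4×2 + 15×2 + 8×3 + 2×3 = 76

Option 2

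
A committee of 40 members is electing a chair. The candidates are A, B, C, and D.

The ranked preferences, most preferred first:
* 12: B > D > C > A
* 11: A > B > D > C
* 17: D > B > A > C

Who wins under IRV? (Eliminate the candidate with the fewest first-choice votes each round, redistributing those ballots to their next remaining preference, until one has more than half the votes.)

Round 1: A 11, B 12, C 0, D 17. C eliminated.
Round 2: A 11, B 12, D 17. A eliminated.
Round 3: B 23, D 17. B has a majority (≥21).

B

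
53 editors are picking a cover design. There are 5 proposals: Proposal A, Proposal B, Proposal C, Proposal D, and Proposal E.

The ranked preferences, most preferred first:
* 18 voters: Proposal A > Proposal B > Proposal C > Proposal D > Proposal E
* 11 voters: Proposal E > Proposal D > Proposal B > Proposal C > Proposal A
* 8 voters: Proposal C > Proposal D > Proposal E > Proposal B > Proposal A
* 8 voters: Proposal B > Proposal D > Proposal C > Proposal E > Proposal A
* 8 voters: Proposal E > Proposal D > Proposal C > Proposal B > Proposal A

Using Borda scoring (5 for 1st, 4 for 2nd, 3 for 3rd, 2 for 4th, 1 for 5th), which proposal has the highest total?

Proposal A: 18×5 + 11×1 + 8×1 + 8×1 + 8×1 = 125
Proposal B: 18×4 + 11×3 + 8×2 + 8×5 + 8×2 = 177
Proposal C: 18×3 + 11×2 + 8×5 + 8×3 + 8×3 = 164
Proposal D: 18×2 + 11×4 + 8×4 + 8×4 + 8×4 = 176
Proposal E: 18×1 + 11×5 + 8×3 + 8×2 + 8×5 = 153

Proposal B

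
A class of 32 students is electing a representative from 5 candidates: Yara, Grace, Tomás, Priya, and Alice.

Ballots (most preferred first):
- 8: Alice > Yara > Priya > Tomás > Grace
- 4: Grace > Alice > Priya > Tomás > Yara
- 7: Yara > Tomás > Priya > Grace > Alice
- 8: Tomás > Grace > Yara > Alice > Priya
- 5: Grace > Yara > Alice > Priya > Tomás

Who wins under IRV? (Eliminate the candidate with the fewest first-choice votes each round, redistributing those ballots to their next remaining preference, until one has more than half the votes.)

Tomás

Round 1: Yara 7, Grace 9, Tomás 8, Priya 0, Alice 8. Priya eliminated.
Round 2: Yara 7, Grace 9, Tomás 8, Alice 8. Yara eliminated.
Round 3: Grace 9, Tomás 15, Alice 8. Alice eliminated.
Round 4: Grace 9, Tomás 23. Tomás has a majority (≥17).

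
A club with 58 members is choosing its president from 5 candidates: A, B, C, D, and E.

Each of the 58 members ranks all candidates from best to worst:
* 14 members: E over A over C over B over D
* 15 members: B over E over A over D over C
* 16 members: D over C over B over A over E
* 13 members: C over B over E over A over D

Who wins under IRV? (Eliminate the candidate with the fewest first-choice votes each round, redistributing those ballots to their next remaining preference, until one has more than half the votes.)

Round 1: A 0, B 15, C 13, D 16, E 14. A eliminated.
Round 2: B 15, C 13, D 16, E 14. C eliminated.
Round 3: B 28, D 16, E 14. E eliminated.
Round 4: B 42, D 16. B has a majority (≥30).

B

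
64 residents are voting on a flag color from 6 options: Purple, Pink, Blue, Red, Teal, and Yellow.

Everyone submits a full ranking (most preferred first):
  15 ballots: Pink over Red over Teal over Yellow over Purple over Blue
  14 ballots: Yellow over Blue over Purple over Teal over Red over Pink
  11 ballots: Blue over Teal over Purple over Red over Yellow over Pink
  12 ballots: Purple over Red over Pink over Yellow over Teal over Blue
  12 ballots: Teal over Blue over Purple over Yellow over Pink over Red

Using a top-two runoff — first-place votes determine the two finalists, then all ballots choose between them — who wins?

Round 1 first-place votes: Purple 12, Pink 15, Blue 11, Red 0, Teal 12, Yellow 14. Pink and Yellow advance.
Runoff: Pink is ranked above Yellow on 27 ballots, Yellow above Pink on 37.

Yellow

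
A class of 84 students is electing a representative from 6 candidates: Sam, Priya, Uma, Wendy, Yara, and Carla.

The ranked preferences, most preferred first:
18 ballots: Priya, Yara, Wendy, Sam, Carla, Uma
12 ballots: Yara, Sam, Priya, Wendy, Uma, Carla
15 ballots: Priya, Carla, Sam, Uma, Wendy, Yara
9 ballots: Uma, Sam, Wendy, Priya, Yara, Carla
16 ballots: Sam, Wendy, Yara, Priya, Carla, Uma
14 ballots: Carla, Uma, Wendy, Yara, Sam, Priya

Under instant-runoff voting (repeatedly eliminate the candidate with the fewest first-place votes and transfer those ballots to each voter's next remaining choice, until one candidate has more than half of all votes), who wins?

Sam

Round 1: Sam 16, Priya 33, Uma 9, Wendy 0, Yara 12, Carla 14. Wendy eliminated.
Round 2: Sam 16, Priya 33, Uma 9, Yara 12, Carla 14. Uma eliminated.
Round 3: Sam 25, Priya 33, Yara 12, Carla 14. Yara eliminated.
Round 4: Sam 37, Priya 33, Carla 14. Carla eliminated.
Round 5: Sam 51, Priya 33. Sam has a majority (≥43).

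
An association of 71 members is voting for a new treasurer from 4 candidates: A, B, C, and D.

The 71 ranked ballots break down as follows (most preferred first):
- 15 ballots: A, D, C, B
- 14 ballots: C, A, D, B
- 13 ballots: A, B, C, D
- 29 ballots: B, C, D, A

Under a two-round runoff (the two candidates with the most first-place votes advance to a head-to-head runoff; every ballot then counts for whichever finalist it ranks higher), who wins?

Round 1 first-place votes: A 28, B 29, C 14, D 0. B and A advance.
Runoff: B is ranked above A on 29 ballots, A above B on 42.

A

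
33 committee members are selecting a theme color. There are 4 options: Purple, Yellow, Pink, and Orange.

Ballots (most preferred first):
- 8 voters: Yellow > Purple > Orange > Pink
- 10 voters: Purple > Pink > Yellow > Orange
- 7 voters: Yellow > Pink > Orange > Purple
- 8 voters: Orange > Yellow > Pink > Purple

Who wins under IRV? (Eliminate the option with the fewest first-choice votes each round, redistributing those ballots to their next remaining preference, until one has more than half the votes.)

Yellow

Round 1: Purple 10, Yellow 15, Pink 0, Orange 8. Pink eliminated.
Round 2: Purple 10, Yellow 15, Orange 8. Orange eliminated.
Round 3: Purple 10, Yellow 23. Yellow has a majority (≥17).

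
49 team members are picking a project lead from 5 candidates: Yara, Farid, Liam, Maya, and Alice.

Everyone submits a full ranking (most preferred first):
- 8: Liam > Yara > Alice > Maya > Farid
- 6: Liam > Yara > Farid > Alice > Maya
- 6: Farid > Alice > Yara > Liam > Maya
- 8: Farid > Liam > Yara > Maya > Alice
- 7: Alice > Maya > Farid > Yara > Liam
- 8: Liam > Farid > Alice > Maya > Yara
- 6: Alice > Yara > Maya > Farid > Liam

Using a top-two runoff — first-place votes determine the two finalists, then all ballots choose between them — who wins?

Round 1 first-place votes: Yara 0, Farid 14, Liam 22, Maya 0, Alice 13. Liam and Farid advance.
Runoff: Liam is ranked above Farid on 22 ballots, Farid above Liam on 27.

Farid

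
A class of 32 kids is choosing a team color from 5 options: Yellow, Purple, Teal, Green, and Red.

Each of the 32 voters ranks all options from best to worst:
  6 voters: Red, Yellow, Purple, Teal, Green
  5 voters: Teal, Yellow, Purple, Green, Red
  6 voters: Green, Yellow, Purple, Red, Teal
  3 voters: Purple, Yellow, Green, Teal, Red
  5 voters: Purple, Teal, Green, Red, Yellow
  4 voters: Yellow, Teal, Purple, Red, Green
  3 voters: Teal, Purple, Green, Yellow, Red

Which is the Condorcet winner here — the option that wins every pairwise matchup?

Yellow

Yellow vs Purple: 21–11
Yellow vs Teal: 19–13
Yellow vs Green: 18–14
Yellow vs Red: 21–11
Yellow beats every other option.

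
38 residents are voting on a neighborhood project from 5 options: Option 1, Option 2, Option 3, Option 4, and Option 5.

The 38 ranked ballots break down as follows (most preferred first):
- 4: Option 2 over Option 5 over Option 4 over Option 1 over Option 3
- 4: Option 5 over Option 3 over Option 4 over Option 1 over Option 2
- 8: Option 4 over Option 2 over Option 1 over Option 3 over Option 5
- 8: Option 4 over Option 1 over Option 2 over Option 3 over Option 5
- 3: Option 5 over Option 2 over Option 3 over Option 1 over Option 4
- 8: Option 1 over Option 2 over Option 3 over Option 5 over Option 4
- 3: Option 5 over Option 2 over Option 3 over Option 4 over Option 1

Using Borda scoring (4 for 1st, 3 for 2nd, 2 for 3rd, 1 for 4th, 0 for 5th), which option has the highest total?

Option 1: 4×1 + 4×1 + 8×2 + 8×3 + 3×1 + 8×4 + 3×0 = 83
Option 2: 4×4 + 4×0 + 8×3 + 8×2 + 3×3 + 8×3 + 3×3 = 98
Option 3: 4×0 + 4×3 + 8×1 + 8×1 + 3×2 + 8×2 + 3×2 = 56
Option 4: 4×2 + 4×2 + 8×4 + 8×4 + 3×0 + 8×0 + 3×1 = 83
Option 5: 4×3 + 4×4 + 8×0 + 8×0 + 3×4 + 8×1 + 3×4 = 60

Option 2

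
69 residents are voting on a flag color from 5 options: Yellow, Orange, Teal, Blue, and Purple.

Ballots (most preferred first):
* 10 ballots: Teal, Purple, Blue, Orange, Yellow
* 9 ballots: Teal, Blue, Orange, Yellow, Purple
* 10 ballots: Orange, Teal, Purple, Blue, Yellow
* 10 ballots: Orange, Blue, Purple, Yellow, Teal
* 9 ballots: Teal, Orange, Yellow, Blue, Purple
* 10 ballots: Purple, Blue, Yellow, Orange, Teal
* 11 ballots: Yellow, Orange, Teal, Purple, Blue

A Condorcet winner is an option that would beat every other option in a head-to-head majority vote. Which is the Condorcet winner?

Orange vs Yellow: 48–21
Orange vs Teal: 41–28
Orange vs Blue: 40–29
Orange vs Purple: 49–20
Orange beats every other option.

Orange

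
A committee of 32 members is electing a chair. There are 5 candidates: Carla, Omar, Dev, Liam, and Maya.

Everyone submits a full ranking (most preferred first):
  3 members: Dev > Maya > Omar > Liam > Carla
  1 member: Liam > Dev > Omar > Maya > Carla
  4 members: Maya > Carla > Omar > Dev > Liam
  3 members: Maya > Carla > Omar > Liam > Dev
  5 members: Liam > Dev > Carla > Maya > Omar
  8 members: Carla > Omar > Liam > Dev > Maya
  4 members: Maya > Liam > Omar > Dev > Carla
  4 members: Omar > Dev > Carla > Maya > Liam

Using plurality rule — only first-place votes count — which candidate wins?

Maya

First-place votes: Carla 8, Omar 4, Dev 3, Liam 6, Maya 11.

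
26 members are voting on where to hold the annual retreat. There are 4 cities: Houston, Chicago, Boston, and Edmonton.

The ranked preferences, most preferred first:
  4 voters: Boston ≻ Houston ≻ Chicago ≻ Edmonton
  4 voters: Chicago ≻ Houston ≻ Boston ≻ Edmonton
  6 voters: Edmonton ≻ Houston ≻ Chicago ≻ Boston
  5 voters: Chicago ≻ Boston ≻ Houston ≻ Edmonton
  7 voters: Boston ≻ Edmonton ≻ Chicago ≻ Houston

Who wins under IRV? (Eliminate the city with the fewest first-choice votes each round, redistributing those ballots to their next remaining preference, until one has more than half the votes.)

Chicago

Round 1: Houston 0, Chicago 9, Boston 11, Edmonton 6. Houston eliminated.
Round 2: Chicago 9, Boston 11, Edmonton 6. Edmonton eliminated.
Round 3: Chicago 15, Boston 11. Chicago has a majority (≥14).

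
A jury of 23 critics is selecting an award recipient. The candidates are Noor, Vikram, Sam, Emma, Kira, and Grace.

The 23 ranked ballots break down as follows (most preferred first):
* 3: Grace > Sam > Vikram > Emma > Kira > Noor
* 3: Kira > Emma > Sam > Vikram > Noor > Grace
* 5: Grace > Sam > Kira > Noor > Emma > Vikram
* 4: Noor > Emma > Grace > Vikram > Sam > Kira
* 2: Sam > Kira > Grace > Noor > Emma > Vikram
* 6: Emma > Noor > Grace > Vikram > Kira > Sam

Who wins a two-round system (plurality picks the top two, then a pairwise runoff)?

Emma

Round 1 first-place votes: Noor 4, Vikram 0, Sam 2, Emma 6, Kira 3, Grace 8. Grace and Emma advance.
Runoff: Grace is ranked above Emma on 10 ballots, Emma above Grace on 13.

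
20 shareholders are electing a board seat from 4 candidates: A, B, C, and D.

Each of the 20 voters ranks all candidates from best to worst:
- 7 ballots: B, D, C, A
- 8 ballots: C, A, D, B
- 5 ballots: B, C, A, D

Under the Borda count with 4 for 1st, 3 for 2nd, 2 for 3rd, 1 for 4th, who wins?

C

A: 7×1 + 8×3 + 5×2 = 41
B: 7×4 + 8×1 + 5×4 = 56
C: 7×2 + 8×4 + 5×3 = 61
D: 7×3 + 8×2 + 5×1 = 42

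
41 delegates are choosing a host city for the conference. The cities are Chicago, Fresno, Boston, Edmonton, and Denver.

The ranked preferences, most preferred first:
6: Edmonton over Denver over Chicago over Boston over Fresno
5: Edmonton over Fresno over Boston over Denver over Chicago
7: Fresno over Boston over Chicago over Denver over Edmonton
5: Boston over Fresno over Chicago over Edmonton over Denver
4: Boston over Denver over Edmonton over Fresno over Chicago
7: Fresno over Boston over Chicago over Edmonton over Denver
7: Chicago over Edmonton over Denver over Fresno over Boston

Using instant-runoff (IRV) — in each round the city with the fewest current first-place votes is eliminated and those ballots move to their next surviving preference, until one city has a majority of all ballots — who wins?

Round 1: Chicago 7, Fresno 14, Boston 9, Edmonton 11, Denver 0. Denver eliminated.
Round 2: Chicago 7, Fresno 14, Boston 9, Edmonton 11. Chicago eliminated.
Round 3: Fresno 14, Boston 9, Edmonton 18. Boston eliminated.
Round 4: Fresno 19, Edmonton 22. Edmonton has a majority (≥21).

Edmonton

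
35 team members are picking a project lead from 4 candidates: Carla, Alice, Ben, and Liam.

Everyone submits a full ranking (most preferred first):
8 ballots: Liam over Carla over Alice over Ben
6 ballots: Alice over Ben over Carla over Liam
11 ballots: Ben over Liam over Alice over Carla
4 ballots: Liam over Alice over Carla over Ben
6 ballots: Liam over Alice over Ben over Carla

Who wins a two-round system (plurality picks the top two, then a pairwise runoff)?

Liam

Round 1 first-place votes: Carla 0, Alice 6, Ben 11, Liam 18. Liam and Ben advance.
Runoff: Liam is ranked above Ben on 18 ballots, Ben above Liam on 17.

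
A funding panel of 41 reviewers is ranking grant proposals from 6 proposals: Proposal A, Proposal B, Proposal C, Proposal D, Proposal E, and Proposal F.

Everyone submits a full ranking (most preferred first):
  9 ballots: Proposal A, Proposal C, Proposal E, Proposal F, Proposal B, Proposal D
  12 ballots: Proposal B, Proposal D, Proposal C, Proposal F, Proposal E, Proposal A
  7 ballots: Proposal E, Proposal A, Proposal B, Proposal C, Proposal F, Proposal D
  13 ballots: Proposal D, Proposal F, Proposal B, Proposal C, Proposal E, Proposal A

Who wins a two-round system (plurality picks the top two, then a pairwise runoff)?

Round 1 first-place votes: Proposal A 9, Proposal B 12, Proposal C 0, Proposal D 13, Proposal E 7, Proposal F 0. Proposal D and Proposal B advance.
Runoff: Proposal D is ranked above Proposal B on 13 ballots, Proposal B above Proposal D on 28.

Proposal B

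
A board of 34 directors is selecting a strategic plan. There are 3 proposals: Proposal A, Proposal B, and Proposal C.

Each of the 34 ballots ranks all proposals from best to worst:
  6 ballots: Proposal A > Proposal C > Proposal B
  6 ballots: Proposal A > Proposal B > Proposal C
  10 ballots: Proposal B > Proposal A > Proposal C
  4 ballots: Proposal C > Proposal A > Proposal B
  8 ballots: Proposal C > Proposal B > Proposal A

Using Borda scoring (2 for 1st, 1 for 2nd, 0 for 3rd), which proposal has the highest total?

Proposal A: 6×2 + 6×2 + 10×1 + 4×1 + 8×0 = 38
Proposal B: 6×0 + 6×1 + 10×2 + 4×0 + 8×1 = 34
Proposal C: 6×1 + 6×0 + 10×0 + 4×2 + 8×2 = 30

Proposal A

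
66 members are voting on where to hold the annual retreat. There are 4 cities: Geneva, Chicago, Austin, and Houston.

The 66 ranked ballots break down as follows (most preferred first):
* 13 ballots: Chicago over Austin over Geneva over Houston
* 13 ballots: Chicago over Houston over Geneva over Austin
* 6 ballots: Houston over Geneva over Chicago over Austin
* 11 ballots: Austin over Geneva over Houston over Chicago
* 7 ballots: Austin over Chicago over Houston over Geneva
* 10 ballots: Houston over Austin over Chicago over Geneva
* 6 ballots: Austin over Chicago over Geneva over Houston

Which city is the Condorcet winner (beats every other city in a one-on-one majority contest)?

Austin

Austin vs Geneva: 47–19
Austin vs Chicago: 34–32
Austin vs Houston: 37–29
Austin beats every other city.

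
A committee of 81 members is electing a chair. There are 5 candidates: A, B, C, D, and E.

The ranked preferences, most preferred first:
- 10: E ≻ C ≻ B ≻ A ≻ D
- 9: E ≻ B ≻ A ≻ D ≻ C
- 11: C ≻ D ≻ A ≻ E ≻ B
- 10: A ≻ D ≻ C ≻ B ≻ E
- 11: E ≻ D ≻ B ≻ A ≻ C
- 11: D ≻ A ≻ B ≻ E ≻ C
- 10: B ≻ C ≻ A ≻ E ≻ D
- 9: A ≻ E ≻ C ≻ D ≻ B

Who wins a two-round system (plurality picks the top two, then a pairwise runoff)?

A

Round 1 first-place votes: A 19, B 10, C 11, D 11, E 30. E and A advance.
Runoff: E is ranked above A on 30 ballots, A above E on 51.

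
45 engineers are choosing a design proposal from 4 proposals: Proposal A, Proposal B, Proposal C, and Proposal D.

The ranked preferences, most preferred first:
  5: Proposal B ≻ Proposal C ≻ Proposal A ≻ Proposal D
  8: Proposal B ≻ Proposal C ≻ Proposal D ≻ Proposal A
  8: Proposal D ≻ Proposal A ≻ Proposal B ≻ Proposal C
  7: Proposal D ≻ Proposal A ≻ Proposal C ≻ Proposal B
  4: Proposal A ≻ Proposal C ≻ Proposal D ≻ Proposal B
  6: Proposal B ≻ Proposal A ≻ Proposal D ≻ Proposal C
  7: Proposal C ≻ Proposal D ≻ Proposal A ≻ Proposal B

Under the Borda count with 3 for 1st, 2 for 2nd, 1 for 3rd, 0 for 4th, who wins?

Proposal A: 5×1 + 8×0 + 8×2 + 7×2 + 4×3 + 6×2 + 7×1 = 66
Proposal B: 5×3 + 8×3 + 8×1 + 7×0 + 4×0 + 6×3 + 7×0 = 65
Proposal C: 5×2 + 8×2 + 8×0 + 7×1 + 4×2 + 6×0 + 7×3 = 62
Proposal D: 5×0 + 8×1 + 8×3 + 7×3 + 4×1 + 6×1 + 7×2 = 77

Proposal D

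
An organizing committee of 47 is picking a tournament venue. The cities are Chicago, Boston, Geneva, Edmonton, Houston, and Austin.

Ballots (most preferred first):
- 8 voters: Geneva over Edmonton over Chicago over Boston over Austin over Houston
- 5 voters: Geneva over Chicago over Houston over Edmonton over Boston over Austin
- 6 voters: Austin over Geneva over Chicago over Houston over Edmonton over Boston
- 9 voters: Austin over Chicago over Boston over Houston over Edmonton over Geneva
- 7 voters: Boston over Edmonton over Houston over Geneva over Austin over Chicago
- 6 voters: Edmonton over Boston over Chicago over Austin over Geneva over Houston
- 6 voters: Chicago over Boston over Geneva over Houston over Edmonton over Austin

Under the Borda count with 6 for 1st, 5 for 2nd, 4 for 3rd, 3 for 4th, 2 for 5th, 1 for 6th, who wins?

Chicago: 8×4 + 5×5 + 6×4 + 9×5 + 7×1 + 6×4 + 6×6 = 193
Boston: 8×3 + 5×2 + 6×1 + 9×4 + 7×6 + 6×5 + 6×5 = 178
Geneva: 8×6 + 5×6 + 6×5 + 9×1 + 7×3 + 6×2 + 6×4 = 174
Edmonton: 8×5 + 5×3 + 6×2 + 9×2 + 7×5 + 6×6 + 6×2 = 168
Houston: 8×1 + 5×4 + 6×3 + 9×3 + 7×4 + 6×1 + 6×3 = 125
Austin: 8×2 + 5×1 + 6×6 + 9×6 + 7×2 + 6×3 + 6×1 = 149

Chicago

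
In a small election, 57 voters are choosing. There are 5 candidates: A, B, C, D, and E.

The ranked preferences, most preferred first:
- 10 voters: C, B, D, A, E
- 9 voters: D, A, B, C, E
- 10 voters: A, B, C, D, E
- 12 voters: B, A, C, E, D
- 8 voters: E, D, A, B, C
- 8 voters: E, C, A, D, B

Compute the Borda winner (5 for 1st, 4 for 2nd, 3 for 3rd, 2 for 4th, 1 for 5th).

A

A: 10×2 + 9×4 + 10×5 + 12×4 + 8×3 + 8×3 = 202
B: 10×4 + 9×3 + 10×4 + 12×5 + 8×2 + 8×1 = 191
C: 10×5 + 9×2 + 10×3 + 12×3 + 8×1 + 8×4 = 174
D: 10×3 + 9×5 + 10×2 + 12×1 + 8×4 + 8×2 = 155
E: 10×1 + 9×1 + 10×1 + 12×2 + 8×5 + 8×5 = 133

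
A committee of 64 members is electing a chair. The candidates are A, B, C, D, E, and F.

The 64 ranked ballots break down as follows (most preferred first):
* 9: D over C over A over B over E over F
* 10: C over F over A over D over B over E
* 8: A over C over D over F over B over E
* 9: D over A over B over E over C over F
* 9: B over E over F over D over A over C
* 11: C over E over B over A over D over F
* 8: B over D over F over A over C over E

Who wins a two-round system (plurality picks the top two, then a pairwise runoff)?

Round 1 first-place votes: A 8, B 17, C 21, D 18, E 0, F 0. C and D advance.
Runoff: C is ranked above D on 29 ballots, D above C on 35.

D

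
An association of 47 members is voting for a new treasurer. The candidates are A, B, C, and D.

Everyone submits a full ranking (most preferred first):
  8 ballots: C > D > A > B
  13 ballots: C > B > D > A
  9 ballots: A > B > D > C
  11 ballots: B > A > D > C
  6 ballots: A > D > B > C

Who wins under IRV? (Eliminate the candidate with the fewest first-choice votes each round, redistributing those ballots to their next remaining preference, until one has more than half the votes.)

A

Round 1: A 15, B 11, C 21, D 0. D eliminated.
Round 2: A 15, B 11, C 21. B eliminated.
Round 3: A 26, C 21. A has a majority (≥24).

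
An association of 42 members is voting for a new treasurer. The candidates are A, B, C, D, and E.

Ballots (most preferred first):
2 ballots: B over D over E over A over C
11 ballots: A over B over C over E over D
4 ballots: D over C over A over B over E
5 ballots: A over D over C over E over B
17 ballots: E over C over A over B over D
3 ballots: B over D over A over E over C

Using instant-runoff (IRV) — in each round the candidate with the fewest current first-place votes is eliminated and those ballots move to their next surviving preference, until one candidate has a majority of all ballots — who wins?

Round 1: A 16, B 5, C 0, D 4, E 17. C eliminated.
Round 2: A 16, B 5, D 4, E 17. D eliminated.
Round 3: A 20, B 5, E 17. B eliminated.
Round 4: A 23, E 19. A has a majority (≥22).

A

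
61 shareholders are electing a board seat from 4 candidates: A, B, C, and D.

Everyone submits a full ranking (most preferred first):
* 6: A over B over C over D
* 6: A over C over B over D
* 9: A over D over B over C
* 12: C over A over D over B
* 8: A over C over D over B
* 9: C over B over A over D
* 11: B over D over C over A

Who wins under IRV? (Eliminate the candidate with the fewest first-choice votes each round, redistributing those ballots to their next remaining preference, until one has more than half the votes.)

Round 1: A 29, B 11, C 21, D 0. D eliminated.
Round 2: A 29, B 11, C 21. B eliminated.
Round 3: A 29, C 32. C has a majority (≥31).

C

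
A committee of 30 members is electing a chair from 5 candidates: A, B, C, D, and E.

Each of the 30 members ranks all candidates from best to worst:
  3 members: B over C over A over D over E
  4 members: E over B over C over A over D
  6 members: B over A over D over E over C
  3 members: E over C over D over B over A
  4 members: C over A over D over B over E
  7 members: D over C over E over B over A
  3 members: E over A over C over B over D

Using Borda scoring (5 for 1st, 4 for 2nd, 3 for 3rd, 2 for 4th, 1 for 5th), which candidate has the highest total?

C

A: 3×3 + 4×2 + 6×4 + 3×1 + 4×4 + 7×1 + 3×4 = 79
B: 3×5 + 4×4 + 6×5 + 3×2 + 4×2 + 7×2 + 3×2 = 95
C: 3×4 + 4×3 + 6×1 + 3×4 + 4×5 + 7×4 + 3×3 = 99
D: 3×2 + 4×1 + 6×3 + 3×3 + 4×3 + 7×5 + 3×1 = 87
E: 3×1 + 4×5 + 6×2 + 3×5 + 4×1 + 7×3 + 3×5 = 90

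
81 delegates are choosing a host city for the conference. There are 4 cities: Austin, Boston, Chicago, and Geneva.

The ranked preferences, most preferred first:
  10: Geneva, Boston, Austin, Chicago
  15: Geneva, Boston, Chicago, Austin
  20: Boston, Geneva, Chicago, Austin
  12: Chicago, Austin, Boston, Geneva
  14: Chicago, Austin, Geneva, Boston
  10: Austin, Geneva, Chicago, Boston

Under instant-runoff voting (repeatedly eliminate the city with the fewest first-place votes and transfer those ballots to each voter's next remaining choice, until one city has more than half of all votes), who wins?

Geneva

Round 1: Austin 10, Boston 20, Chicago 26, Geneva 25. Austin eliminated.
Round 2: Boston 20, Chicago 26, Geneva 35. Boston eliminated.
Round 3: Chicago 26, Geneva 55. Geneva has a majority (≥41).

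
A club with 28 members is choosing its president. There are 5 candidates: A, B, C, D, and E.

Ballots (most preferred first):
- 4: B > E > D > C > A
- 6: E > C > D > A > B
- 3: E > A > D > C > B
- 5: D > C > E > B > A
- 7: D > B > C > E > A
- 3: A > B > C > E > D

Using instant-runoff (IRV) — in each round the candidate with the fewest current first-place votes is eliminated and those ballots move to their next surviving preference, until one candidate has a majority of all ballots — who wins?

Round 1: A 3, B 4, C 0, D 12, E 9. C eliminated.
Round 2: A 3, B 4, D 12, E 9. A eliminated.
Round 3: B 7, D 12, E 9. B eliminated.
Round 4: D 12, E 16. E has a majority (≥15).

E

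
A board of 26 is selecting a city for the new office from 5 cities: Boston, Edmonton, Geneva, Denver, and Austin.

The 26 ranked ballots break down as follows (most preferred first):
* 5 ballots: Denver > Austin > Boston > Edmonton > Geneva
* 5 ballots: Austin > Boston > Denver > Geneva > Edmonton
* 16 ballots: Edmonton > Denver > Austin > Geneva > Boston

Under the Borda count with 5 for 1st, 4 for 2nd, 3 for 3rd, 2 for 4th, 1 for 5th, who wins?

Boston: 5×3 + 5×4 + 16×1 = 51
Edmonton: 5×2 + 5×1 + 16×5 = 95
Geneva: 5×1 + 5×2 + 16×2 = 47
Denver: 5×5 + 5×3 + 16×4 = 104
Austin: 5×4 + 5×5 + 16×3 = 93

Denver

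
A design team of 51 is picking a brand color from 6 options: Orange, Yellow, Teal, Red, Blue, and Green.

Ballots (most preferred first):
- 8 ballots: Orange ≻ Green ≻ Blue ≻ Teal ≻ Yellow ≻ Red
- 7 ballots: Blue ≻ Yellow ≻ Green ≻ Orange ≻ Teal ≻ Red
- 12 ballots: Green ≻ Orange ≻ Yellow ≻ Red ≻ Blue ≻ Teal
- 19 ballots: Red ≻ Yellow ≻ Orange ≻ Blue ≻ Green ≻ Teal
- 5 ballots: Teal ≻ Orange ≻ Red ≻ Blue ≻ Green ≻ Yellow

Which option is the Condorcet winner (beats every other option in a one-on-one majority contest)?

Yellow vs Orange: 26–25
Yellow vs Teal: 38–13
Yellow vs Red: 27–24
Yellow vs Blue: 31–20
Yellow vs Green: 26–25
Yellow beats every other option.

Yellow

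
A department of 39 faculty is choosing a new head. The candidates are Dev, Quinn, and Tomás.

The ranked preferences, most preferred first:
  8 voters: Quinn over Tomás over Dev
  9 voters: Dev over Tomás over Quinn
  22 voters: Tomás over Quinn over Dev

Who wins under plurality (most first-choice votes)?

First-place votes: Dev 9, Quinn 8, Tomás 22.

Tomás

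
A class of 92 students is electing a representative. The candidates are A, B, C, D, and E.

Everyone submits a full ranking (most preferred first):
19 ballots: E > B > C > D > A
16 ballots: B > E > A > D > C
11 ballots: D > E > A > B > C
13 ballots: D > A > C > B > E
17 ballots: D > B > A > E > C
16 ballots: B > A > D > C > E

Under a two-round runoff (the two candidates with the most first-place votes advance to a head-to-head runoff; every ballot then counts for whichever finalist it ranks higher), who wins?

Round 1 first-place votes: A 0, B 32, C 0, D 41, E 19. D and B advance.
Runoff: D is ranked above B on 41 ballots, B above D on 51.

B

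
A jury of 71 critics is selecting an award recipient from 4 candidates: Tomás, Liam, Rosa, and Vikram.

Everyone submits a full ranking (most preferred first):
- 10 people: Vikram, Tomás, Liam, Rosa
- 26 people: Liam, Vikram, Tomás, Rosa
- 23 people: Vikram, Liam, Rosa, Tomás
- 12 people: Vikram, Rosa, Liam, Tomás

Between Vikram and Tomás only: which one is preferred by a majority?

Vikram is ranked above Tomás on 71 ballots; Tomás above Vikram on 0.

Vikram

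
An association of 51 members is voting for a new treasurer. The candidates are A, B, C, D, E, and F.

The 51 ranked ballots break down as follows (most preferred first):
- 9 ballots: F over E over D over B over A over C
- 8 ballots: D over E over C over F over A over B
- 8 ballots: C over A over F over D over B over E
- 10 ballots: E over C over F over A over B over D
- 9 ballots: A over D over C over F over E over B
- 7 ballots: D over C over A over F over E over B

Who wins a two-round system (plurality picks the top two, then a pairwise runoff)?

D

Round 1 first-place votes: A 9, B 0, C 8, D 15, E 10, F 9. D and E advance.
Runoff: D is ranked above E on 32 ballots, E above D on 19.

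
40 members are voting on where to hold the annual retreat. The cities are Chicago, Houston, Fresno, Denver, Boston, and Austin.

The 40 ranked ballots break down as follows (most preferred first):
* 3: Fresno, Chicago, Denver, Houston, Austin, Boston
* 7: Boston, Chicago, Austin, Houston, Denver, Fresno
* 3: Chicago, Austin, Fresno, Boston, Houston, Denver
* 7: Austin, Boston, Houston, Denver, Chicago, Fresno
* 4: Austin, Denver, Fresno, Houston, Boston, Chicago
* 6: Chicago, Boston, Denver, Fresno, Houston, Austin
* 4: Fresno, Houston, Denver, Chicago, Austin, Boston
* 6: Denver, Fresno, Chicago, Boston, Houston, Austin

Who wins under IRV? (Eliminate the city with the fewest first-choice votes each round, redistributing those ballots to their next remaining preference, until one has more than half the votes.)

Round 1: Chicago 9, Houston 0, Fresno 7, Denver 6, Boston 7, Austin 11. Houston eliminated.
Round 2: Chicago 9, Fresno 7, Denver 6, Boston 7, Austin 11. Denver eliminated.
Round 3: Chicago 9, Fresno 13, Boston 7, Austin 11. Boston eliminated.
Round 4: Chicago 16, Fresno 13, Austin 11. Austin eliminated.
Round 5: Chicago 23, Fresno 17. Chicago has a majority (≥21).

Chicago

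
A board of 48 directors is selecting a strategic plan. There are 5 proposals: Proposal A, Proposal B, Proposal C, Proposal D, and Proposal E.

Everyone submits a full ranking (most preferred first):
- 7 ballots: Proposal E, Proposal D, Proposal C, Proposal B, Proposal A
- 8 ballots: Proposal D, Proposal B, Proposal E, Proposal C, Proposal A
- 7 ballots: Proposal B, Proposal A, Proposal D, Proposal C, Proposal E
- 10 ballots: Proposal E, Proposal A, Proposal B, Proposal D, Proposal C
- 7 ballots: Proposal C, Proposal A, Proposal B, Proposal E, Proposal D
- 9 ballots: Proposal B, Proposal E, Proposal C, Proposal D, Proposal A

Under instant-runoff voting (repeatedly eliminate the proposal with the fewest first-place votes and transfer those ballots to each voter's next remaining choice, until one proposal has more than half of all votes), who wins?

Round 1: Proposal A 0, Proposal B 16, Proposal C 7, Proposal D 8, Proposal E 17. Proposal A eliminated.
Round 2: Proposal B 16, Proposal C 7, Proposal D 8, Proposal E 17. Proposal C eliminated.
Round 3: Proposal B 23, Proposal D 8, Proposal E 17. Proposal D eliminated.
Round 4: Proposal B 31, Proposal E 17. Proposal B has a majority (≥25).

Proposal B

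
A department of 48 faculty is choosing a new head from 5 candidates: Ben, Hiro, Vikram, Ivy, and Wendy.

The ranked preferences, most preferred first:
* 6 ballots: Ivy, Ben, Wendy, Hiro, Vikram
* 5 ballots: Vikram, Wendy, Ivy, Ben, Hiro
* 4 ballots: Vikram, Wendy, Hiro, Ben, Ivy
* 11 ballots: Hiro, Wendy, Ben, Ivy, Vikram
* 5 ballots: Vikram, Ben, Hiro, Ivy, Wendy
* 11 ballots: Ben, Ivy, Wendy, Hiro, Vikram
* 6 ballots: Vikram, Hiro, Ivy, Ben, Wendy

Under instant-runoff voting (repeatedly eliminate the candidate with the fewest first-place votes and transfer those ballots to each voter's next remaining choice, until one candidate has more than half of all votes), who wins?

Round 1: Ben 11, Hiro 11, Vikram 20, Ivy 6, Wendy 0. Wendy eliminated.
Round 2: Ben 11, Hiro 11, Vikram 20, Ivy 6. Ivy eliminated.
Round 3: Ben 17, Hiro 11, Vikram 20. Hiro eliminated.
Round 4: Ben 28, Vikram 20. Ben has a majority (≥25).

Ben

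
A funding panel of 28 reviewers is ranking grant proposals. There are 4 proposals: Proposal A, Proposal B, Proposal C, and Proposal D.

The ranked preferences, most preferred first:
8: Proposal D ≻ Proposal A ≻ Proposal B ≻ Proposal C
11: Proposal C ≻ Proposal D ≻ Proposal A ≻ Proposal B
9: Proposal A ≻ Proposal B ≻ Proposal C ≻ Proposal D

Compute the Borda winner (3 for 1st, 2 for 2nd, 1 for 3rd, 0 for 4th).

Proposal A: 8×2 + 11×1 + 9×3 = 54
Proposal B: 8×1 + 11×0 + 9×2 = 26
Proposal C: 8×0 + 11×3 + 9×1 = 42
Proposal D: 8×3 + 11×2 + 9×0 = 46

Proposal A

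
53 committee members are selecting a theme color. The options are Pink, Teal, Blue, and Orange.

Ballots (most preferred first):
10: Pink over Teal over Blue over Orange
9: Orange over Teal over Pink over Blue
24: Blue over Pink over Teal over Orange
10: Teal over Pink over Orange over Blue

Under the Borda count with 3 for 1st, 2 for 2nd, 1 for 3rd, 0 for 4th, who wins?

Pink: 10×3 + 9×1 + 24×2 + 10×2 = 107
Teal: 10×2 + 9×2 + 24×1 + 10×3 = 92
Blue: 10×1 + 9×0 + 24×3 + 10×0 = 82
Orange: 10×0 + 9×3 + 24×0 + 10×1 = 37

Pink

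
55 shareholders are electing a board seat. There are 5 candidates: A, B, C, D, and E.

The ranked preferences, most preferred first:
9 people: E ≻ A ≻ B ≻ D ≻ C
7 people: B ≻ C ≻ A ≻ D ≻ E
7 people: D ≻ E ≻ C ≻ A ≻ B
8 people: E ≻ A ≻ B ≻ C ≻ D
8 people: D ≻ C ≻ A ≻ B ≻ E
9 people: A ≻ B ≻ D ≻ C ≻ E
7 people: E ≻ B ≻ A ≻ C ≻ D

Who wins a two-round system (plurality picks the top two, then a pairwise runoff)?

Round 1 first-place votes: A 9, B 7, C 0, D 15, E 24. E and D advance.
Runoff: E is ranked above D on 24 ballots, D above E on 31.

D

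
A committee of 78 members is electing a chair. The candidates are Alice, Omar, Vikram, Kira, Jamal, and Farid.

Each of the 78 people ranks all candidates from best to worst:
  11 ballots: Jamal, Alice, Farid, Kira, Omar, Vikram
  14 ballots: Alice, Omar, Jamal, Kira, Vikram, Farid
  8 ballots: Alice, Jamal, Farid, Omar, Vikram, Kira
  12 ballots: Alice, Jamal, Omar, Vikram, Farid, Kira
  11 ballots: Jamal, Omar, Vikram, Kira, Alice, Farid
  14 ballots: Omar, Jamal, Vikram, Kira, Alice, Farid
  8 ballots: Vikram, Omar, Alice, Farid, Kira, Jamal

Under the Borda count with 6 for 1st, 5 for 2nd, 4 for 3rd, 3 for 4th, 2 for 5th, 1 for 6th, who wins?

Alice: 11×5 + 14×6 + 8×6 + 12×6 + 11×2 + 14×2 + 8×4 = 341
Omar: 11×2 + 14×5 + 8×3 + 12×4 + 11×5 + 14×6 + 8×5 = 343
Vikram: 11×1 + 14×2 + 8×2 + 12×3 + 11×4 + 14×4 + 8×6 = 239
Kira: 11×3 + 14×3 + 8×1 + 12×1 + 11×3 + 14×3 + 8×2 = 186
Jamal: 11×6 + 14×4 + 8×5 + 12×5 + 11×6 + 14×5 + 8×1 = 366
Farid: 11×4 + 14×1 + 8×4 + 12×2 + 11×1 + 14×1 + 8×3 = 163

Jamal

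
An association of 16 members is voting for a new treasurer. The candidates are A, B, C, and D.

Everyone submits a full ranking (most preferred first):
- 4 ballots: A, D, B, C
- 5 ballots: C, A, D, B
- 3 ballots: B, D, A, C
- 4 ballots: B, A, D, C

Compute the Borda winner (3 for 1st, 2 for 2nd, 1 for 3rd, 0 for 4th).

A

A: 4×3 + 5×2 + 3×1 + 4×2 = 33
B: 4×1 + 5×0 + 3×3 + 4×3 = 25
C: 4×0 + 5×3 + 3×0 + 4×0 = 15
D: 4×2 + 5×1 + 3×2 + 4×1 = 23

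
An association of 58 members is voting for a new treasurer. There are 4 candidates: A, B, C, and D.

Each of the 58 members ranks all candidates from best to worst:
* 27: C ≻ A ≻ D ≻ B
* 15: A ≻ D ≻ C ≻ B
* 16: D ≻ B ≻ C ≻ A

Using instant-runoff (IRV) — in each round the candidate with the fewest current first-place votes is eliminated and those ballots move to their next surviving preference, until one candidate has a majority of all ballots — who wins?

Round 1: A 15, B 0, C 27, D 16. B eliminated.
Round 2: A 15, C 27, D 16. A eliminated.
Round 3: C 27, D 31. D has a majority (≥30).

D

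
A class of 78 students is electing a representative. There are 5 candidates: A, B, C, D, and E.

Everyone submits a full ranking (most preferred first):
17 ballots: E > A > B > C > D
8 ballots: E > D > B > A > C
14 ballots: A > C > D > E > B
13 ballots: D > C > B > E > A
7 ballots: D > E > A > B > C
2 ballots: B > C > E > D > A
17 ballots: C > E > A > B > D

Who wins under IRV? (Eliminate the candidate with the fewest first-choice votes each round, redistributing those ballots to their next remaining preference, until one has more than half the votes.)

C

Round 1: A 14, B 2, C 17, D 20, E 25. B eliminated.
Round 2: A 14, C 19, D 20, E 25. A eliminated.
Round 3: C 33, D 20, E 25. D eliminated.
Round 4: C 46, E 32. C has a majority (≥40).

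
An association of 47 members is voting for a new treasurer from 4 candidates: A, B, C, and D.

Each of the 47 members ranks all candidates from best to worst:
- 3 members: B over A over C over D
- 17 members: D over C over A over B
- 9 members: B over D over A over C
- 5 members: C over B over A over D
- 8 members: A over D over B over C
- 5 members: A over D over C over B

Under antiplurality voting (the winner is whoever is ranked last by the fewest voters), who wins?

Last-place votes: A 0, B 22, C 17, D 8.

A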